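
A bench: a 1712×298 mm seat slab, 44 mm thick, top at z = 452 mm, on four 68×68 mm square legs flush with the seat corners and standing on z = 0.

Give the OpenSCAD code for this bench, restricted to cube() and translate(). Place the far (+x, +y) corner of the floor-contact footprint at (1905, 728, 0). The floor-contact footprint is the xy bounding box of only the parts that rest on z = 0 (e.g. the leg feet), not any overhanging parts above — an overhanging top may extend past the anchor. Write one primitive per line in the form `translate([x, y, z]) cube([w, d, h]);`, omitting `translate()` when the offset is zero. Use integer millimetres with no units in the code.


translate([193, 430, 408]) cube([1712, 298, 44]);
translate([193, 430, 0]) cube([68, 68, 408]);
translate([193, 660, 0]) cube([68, 68, 408]);
translate([1837, 430, 0]) cube([68, 68, 408]);
translate([1837, 660, 0]) cube([68, 68, 408]);


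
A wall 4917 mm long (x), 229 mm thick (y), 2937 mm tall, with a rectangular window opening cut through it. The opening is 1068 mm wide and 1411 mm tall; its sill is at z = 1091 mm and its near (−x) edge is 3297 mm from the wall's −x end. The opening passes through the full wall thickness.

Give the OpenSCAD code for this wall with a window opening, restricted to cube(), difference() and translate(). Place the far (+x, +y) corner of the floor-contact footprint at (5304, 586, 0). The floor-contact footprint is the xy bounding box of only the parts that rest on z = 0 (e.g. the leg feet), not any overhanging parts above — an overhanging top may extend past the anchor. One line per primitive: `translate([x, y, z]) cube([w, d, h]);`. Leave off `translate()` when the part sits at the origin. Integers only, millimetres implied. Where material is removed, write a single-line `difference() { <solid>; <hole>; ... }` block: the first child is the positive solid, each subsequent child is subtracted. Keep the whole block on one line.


difference() { translate([387, 357, 0]) cube([4917, 229, 2937]); translate([3684, 357, 1091]) cube([1068, 229, 1411]); }


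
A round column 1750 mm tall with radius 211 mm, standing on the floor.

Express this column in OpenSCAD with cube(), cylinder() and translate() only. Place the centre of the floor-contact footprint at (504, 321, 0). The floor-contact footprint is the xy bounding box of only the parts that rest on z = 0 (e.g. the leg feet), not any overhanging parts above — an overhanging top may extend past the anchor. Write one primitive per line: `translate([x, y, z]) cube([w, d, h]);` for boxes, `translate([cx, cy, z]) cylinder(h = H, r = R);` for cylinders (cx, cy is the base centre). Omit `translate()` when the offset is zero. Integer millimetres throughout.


translate([504, 321, 0]) cylinder(h = 1750, r = 211);


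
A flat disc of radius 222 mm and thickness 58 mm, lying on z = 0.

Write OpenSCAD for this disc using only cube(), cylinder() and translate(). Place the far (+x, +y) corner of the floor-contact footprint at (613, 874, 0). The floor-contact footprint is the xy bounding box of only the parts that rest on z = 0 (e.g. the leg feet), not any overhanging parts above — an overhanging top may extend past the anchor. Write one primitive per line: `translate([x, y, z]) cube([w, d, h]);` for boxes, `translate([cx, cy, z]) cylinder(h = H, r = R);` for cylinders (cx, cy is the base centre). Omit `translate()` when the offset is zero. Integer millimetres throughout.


translate([391, 652, 0]) cylinder(h = 58, r = 222);


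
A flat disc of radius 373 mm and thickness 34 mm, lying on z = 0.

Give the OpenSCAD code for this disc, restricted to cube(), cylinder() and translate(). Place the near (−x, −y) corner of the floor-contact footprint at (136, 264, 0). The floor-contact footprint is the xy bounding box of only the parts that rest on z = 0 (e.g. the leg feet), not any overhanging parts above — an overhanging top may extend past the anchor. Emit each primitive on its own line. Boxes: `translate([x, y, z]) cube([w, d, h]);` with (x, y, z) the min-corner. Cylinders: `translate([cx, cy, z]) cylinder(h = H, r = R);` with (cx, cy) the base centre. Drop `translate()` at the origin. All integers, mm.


translate([509, 637, 0]) cylinder(h = 34, r = 373);


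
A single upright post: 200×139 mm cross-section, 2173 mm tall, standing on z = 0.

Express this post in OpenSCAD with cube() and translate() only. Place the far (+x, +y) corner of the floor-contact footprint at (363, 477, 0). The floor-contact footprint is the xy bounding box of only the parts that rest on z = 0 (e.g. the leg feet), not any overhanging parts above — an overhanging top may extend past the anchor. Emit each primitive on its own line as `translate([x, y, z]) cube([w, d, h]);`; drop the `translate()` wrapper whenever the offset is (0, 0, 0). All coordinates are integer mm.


translate([163, 338, 0]) cube([200, 139, 2173]);


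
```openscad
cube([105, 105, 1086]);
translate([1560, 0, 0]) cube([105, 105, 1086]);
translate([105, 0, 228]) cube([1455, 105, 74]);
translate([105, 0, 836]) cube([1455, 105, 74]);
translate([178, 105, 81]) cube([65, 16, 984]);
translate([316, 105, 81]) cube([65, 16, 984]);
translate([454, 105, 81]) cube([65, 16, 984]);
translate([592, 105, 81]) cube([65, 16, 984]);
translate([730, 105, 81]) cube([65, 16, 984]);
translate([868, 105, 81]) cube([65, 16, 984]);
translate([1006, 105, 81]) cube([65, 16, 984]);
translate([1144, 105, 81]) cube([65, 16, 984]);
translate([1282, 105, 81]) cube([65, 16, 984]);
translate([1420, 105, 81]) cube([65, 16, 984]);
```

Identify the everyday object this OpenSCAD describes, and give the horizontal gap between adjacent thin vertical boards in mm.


A fence section. The picket gap is 73 mm.

Two posts, two rails, 10 pickets — a fence section. Span 1455 mm holds 10 pickets of 65 mm with 11 equal gaps: ⌊(1455 − 10·65) / 11⌋ = 73 mm.


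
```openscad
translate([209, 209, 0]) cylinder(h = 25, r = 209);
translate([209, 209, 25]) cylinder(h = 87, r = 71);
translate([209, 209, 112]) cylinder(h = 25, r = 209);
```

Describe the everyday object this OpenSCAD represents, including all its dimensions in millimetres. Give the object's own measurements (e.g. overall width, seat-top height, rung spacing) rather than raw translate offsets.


A spool: two coaxial disc flanges of radius 209 mm and thickness 25 mm, joined by a core cylinder of radius 71 mm and height 87 mm. The lower flange rests on z = 0 and the three cylinders share a vertical axis.


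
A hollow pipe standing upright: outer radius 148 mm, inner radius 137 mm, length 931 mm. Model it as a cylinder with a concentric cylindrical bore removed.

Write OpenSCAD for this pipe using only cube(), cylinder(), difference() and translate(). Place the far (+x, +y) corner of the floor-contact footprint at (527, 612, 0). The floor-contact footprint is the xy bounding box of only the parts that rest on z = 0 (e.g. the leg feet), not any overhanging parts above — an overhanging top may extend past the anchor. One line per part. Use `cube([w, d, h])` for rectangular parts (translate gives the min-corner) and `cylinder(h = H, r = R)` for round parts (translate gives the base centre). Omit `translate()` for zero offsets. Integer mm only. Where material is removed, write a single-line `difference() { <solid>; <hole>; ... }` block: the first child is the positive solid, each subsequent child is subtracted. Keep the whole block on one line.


difference() { translate([379, 464, 0]) cylinder(h = 931, r = 148); translate([379, 464, 0]) cylinder(h = 931, r = 137); }


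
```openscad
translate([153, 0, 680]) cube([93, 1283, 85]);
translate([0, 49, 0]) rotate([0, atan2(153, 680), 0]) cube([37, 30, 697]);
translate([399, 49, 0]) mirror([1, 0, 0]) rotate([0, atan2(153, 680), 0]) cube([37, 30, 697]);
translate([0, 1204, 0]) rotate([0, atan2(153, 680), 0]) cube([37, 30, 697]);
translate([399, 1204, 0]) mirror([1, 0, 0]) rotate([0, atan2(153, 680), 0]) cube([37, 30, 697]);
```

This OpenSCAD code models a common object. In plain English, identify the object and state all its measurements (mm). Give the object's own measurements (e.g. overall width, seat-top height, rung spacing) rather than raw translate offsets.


A sawhorse. A 93×1283×85 mm beam (x, y, z) sits on two A-frame leg pairs. Each pair is two raked legs of 37×30 mm section (30 mm along y) splaying symmetrically in x. Each leg rises 680 mm vertically over 153 mm of horizontal reach and is 697 mm long along its own axis. Every leg's outer bottom edge rests on the floor and its outer top edge meets a bottom edge of the beam — the left legs (tilting toward +x) meet the beam's −x bottom edge, the right legs (their mirror images, tilting toward −x) meet its +x bottom edge — so the leg tops tuck under the beam, the beam's underside is 680 mm above the floor, and the feet are 399 mm apart outside-to-outside with the beam centred between them. The two leg pairs are set in 49 mm from either end of the beam.


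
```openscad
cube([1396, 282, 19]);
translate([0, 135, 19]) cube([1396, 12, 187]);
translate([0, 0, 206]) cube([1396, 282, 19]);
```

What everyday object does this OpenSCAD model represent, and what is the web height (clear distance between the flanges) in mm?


An I-beam. The web height is 187 mm.

Two wide flanges with a thin centred web — an I-beam. Overall 225 mm minus two 19 mm flanges gives a web of 225 − 2·19 = 187 mm.


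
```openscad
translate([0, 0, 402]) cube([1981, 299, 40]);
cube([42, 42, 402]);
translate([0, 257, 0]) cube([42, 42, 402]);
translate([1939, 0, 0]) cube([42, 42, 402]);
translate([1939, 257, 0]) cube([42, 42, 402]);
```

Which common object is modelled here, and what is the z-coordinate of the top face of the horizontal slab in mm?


A bench. The seat-top height is 442 mm.

A long slab on four corner posts — a bench. The slab sits at z = 402 with thickness 40, so the top is 402 + 40 = 442 mm.


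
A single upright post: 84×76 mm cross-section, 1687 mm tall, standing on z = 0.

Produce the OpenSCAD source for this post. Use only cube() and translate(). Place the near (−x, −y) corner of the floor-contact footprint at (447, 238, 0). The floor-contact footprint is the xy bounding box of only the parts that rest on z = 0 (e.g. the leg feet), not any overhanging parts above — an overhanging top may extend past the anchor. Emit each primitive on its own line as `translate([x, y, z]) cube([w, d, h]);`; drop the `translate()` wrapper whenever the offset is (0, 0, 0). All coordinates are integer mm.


translate([447, 238, 0]) cube([84, 76, 1687]);


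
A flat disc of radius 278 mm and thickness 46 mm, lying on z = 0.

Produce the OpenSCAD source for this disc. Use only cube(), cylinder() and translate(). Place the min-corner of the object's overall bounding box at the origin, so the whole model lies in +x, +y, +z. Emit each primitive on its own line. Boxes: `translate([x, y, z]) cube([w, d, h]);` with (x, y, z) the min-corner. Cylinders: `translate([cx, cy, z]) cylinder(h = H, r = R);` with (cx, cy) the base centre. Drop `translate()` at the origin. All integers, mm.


translate([278, 278, 0]) cylinder(h = 46, r = 278);


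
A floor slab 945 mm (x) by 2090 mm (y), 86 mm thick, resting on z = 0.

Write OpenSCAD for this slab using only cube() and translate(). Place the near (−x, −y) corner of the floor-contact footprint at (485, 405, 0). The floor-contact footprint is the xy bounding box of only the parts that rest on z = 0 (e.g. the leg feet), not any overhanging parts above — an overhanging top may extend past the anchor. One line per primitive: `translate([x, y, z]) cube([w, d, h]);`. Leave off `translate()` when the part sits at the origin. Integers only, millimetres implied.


translate([485, 405, 0]) cube([945, 2090, 86]);


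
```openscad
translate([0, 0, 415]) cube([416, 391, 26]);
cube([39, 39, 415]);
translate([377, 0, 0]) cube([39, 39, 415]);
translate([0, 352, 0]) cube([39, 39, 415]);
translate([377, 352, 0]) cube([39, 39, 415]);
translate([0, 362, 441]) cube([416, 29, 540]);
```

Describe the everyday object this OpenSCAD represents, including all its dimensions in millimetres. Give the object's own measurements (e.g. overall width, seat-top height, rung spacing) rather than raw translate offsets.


A chair. The seat is a 416×391×26 mm slab with its top at z = 441 mm, on four 39×39 mm corner legs (flush with the seat edges, standing on z = 0). A flat backrest 29 mm thick, 540 mm tall, spans the full seat width and rises from the seat top along its +y edge, rear face flush with the rear of the seat.


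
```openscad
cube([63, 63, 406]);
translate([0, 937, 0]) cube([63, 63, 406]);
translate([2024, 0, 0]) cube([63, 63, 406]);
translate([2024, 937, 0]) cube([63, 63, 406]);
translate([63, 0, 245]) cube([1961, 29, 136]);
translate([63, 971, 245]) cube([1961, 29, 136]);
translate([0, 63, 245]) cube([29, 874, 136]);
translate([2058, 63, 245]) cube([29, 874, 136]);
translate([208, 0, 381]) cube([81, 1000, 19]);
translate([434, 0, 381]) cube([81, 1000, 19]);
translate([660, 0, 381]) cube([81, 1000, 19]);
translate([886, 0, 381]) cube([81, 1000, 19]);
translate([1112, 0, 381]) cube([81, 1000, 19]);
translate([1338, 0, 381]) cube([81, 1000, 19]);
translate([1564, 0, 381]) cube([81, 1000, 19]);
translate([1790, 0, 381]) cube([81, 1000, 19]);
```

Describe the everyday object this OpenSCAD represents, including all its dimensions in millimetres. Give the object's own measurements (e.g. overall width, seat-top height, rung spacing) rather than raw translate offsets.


A bed frame 2087 mm long (x) by 1000 mm wide (y). Four 63×63 mm corner posts, 406 mm tall, at the corners of the footprint. Four rails of 29 mm thickness and 136 mm height run between adjacent posts with their undersides at z = 245 mm, their outer faces flush with the outside of the frame (the two x-running rails run between the posts' inner faces; the two y-running rails run between the posts' inner faces). 8 slats, each 81 mm wide (x) and 19 mm thick, lie across the top of the two x-running rails, running the full 1000 mm width of the frame in y; along x they sit between the end posts with a 145 mm gap after the −x posts and between neighbouring slats, leaving 153 mm before the +x posts.


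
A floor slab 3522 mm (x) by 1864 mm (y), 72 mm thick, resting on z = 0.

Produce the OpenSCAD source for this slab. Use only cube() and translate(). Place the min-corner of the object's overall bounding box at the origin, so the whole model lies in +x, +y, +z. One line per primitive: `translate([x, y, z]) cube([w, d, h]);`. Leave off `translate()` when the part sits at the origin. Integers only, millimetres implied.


cube([3522, 1864, 72]);


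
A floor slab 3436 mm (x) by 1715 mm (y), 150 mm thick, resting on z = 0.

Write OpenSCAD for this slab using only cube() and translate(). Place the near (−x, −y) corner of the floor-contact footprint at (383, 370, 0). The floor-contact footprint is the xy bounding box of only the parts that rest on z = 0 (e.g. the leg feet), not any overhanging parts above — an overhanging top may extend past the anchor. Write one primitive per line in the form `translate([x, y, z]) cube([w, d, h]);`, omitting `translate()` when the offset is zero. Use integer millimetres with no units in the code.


translate([383, 370, 0]) cube([3436, 1715, 150]);


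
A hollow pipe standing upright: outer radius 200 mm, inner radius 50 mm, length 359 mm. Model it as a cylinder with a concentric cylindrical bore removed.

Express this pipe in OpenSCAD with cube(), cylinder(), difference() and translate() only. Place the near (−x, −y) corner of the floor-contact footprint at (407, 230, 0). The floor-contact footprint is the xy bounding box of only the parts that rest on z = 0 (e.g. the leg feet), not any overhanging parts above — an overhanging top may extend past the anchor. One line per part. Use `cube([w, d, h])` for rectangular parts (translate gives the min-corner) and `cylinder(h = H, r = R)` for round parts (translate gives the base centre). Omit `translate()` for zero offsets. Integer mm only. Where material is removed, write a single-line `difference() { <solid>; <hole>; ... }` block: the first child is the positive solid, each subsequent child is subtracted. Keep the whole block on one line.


difference() { translate([607, 430, 0]) cylinder(h = 359, r = 200); translate([607, 430, 0]) cylinder(h = 359, r = 50); }


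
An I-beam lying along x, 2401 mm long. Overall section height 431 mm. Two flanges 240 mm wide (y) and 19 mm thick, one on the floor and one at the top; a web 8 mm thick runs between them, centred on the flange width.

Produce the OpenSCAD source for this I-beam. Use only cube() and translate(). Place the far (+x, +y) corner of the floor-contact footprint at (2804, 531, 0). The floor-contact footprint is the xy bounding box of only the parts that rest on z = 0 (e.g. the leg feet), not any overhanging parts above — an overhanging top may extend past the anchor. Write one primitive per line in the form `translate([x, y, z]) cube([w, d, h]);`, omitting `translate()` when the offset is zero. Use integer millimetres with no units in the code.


translate([403, 291, 0]) cube([2401, 240, 19]);
translate([403, 407, 19]) cube([2401, 8, 393]);
translate([403, 291, 412]) cube([2401, 240, 19]);


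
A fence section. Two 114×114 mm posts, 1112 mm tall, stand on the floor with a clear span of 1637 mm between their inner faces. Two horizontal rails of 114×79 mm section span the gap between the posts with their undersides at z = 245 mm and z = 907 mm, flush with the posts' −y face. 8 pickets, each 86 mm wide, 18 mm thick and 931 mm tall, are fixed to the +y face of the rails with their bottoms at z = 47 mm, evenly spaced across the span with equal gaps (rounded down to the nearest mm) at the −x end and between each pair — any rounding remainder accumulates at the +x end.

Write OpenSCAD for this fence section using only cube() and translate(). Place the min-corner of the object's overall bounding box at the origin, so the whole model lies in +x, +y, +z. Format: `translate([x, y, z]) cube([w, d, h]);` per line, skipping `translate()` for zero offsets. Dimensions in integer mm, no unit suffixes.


cube([114, 114, 1112]);
translate([1751, 0, 0]) cube([114, 114, 1112]);
translate([114, 0, 245]) cube([1637, 114, 79]);
translate([114, 0, 907]) cube([1637, 114, 79]);
translate([219, 114, 47]) cube([86, 18, 931]);
translate([410, 114, 47]) cube([86, 18, 931]);
translate([601, 114, 47]) cube([86, 18, 931]);
translate([792, 114, 47]) cube([86, 18, 931]);
translate([983, 114, 47]) cube([86, 18, 931]);
translate([1174, 114, 47]) cube([86, 18, 931]);
translate([1365, 114, 47]) cube([86, 18, 931]);
translate([1556, 114, 47]) cube([86, 18, 931]);


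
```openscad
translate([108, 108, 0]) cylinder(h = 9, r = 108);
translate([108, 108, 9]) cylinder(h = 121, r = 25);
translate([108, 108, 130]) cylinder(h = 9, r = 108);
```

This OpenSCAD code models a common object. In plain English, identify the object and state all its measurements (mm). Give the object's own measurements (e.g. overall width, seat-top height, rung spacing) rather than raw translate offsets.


A spool: two coaxial disc flanges of radius 108 mm and thickness 9 mm, joined by a core cylinder of radius 25 mm and height 121 mm. The lower flange rests on z = 0 and the three cylinders share a vertical axis.


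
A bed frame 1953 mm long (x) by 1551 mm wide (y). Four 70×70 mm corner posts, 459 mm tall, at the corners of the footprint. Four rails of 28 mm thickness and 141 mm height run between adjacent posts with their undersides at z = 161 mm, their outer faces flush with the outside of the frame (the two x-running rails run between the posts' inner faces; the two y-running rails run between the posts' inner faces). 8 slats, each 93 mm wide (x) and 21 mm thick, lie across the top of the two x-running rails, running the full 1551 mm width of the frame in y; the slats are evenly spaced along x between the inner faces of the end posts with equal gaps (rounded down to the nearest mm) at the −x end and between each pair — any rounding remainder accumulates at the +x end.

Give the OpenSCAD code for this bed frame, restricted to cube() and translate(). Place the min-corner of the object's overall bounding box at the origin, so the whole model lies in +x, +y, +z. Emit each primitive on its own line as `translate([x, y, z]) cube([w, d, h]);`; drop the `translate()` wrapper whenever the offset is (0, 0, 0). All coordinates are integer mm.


cube([70, 70, 459]);
translate([0, 1481, 0]) cube([70, 70, 459]);
translate([1883, 0, 0]) cube([70, 70, 459]);
translate([1883, 1481, 0]) cube([70, 70, 459]);
translate([70, 0, 161]) cube([1813, 28, 141]);
translate([70, 1523, 161]) cube([1813, 28, 141]);
translate([0, 70, 161]) cube([28, 1411, 141]);
translate([1925, 70, 161]) cube([28, 1411, 141]);
translate([188, 0, 302]) cube([93, 1551, 21]);
translate([399, 0, 302]) cube([93, 1551, 21]);
translate([610, 0, 302]) cube([93, 1551, 21]);
translate([821, 0, 302]) cube([93, 1551, 21]);
translate([1032, 0, 302]) cube([93, 1551, 21]);
translate([1243, 0, 302]) cube([93, 1551, 21]);
translate([1454, 0, 302]) cube([93, 1551, 21]);
translate([1665, 0, 302]) cube([93, 1551, 21]);


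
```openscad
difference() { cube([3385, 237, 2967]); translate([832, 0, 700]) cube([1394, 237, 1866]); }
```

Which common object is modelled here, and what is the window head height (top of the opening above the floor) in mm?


A wall with a window opening. The window head height is 2566 mm.

A wall with a rectangular opening subtracted — a window. Sill at z = 700, opening 1866 mm tall, so the head is at 700 + 1866 = 2566 mm.


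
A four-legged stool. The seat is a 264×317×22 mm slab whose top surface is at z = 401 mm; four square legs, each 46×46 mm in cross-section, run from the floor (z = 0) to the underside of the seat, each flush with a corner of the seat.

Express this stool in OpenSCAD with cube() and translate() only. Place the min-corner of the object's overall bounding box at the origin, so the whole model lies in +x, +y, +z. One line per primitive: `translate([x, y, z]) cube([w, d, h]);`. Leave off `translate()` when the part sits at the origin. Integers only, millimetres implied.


translate([0, 0, 379]) cube([264, 317, 22]);
cube([46, 46, 379]);
translate([218, 0, 0]) cube([46, 46, 379]);
translate([0, 271, 0]) cube([46, 46, 379]);
translate([218, 271, 0]) cube([46, 46, 379]);


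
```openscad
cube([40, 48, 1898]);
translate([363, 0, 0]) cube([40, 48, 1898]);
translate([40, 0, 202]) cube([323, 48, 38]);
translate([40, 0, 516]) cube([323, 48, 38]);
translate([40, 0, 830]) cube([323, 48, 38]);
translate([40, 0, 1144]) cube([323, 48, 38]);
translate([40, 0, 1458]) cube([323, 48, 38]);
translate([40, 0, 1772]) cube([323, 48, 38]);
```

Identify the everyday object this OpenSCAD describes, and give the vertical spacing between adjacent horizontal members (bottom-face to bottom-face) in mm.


A ladder. The rung spacing is 314 mm.

Two tall 40×48 posts with 6 short bars between them — a ladder. Adjacent rungs sit at z = 202 and z = 516, so the spacing is 516 − 202 = 314 mm.


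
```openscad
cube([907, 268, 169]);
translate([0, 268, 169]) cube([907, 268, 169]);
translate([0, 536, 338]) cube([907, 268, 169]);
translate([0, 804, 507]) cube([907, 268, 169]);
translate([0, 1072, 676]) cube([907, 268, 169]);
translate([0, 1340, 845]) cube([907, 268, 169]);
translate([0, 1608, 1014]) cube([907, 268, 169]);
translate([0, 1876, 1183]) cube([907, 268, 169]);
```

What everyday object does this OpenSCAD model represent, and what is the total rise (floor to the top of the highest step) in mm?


A staircase. The total rise is 1352 mm.

8 identical blocks, each offset up and back from the previous — a staircase. Each step is 169 mm tall and there are 8 of them, so the total rise is 8 × 169 = 1352 mm.


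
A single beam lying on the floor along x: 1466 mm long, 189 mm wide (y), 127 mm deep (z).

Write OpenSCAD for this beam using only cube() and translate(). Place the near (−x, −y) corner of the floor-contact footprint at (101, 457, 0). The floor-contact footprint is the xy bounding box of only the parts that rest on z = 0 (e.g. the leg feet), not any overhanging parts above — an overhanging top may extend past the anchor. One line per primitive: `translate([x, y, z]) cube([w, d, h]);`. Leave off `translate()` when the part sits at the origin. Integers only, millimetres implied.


translate([101, 457, 0]) cube([1466, 189, 127]);


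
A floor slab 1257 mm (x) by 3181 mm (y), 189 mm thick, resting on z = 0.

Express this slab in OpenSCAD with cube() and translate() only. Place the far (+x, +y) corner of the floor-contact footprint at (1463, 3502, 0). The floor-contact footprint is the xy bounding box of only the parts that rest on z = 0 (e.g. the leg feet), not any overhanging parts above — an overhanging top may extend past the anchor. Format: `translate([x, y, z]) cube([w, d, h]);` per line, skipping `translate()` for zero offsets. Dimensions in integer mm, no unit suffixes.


translate([206, 321, 0]) cube([1257, 3181, 189]);


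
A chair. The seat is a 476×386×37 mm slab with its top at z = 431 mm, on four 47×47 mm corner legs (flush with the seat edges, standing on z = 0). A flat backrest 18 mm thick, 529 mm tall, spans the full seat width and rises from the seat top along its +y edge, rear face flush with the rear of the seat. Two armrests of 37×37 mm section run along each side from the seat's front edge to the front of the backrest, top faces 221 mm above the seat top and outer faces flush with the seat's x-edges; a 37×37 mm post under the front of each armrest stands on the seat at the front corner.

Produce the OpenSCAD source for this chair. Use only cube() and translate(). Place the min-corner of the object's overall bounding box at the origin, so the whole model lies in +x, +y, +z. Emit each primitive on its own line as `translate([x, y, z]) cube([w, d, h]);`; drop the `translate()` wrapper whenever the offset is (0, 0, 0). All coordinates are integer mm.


translate([0, 0, 394]) cube([476, 386, 37]);
cube([47, 47, 394]);
translate([429, 0, 0]) cube([47, 47, 394]);
translate([0, 339, 0]) cube([47, 47, 394]);
translate([429, 339, 0]) cube([47, 47, 394]);
translate([0, 368, 431]) cube([476, 18, 529]);
translate([0, 0, 615]) cube([37, 368, 37]);
translate([439, 0, 615]) cube([37, 368, 37]);
translate([0, 0, 431]) cube([37, 37, 184]);
translate([439, 0, 431]) cube([37, 37, 184]);


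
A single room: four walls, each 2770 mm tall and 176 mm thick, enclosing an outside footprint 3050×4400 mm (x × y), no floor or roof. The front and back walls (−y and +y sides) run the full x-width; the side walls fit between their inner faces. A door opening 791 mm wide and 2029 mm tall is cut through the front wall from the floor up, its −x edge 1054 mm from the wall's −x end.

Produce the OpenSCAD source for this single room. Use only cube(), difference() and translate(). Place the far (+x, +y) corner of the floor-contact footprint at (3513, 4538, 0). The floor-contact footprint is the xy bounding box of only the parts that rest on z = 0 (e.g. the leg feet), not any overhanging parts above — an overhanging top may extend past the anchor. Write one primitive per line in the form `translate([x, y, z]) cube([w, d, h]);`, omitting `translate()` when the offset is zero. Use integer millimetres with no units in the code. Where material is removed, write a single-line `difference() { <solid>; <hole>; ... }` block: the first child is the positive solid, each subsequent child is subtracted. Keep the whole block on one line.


difference() { translate([463, 138, 0]) cube([3050, 176, 2770]); translate([1517, 138, 0]) cube([791, 176, 2029]); }
translate([463, 4362, 0]) cube([3050, 176, 2770]);
translate([463, 314, 0]) cube([176, 4048, 2770]);
translate([3337, 314, 0]) cube([176, 4048, 2770]);


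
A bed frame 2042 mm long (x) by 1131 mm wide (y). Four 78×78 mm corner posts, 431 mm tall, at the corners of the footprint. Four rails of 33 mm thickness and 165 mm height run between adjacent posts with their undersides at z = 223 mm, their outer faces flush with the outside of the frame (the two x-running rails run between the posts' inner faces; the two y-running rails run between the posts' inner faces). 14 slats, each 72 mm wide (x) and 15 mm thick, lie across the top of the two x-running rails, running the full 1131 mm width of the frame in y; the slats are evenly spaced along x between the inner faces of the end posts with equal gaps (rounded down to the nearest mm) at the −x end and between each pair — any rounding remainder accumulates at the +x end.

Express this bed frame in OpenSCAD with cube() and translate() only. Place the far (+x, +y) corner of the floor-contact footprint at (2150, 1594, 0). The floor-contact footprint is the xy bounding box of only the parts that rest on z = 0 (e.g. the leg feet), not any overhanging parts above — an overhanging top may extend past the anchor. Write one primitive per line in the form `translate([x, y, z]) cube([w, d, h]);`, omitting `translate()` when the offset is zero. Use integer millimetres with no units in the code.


translate([108, 463, 0]) cube([78, 78, 431]);
translate([108, 1516, 0]) cube([78, 78, 431]);
translate([2072, 463, 0]) cube([78, 78, 431]);
translate([2072, 1516, 0]) cube([78, 78, 431]);
translate([186, 463, 223]) cube([1886, 33, 165]);
translate([186, 1561, 223]) cube([1886, 33, 165]);
translate([108, 541, 223]) cube([33, 975, 165]);
translate([2117, 541, 223]) cube([33, 975, 165]);
translate([244, 463, 388]) cube([72, 1131, 15]);
translate([374, 463, 388]) cube([72, 1131, 15]);
translate([504, 463, 388]) cube([72, 1131, 15]);
translate([634, 463, 388]) cube([72, 1131, 15]);
translate([764, 463, 388]) cube([72, 1131, 15]);
translate([894, 463, 388]) cube([72, 1131, 15]);
translate([1024, 463, 388]) cube([72, 1131, 15]);
translate([1154, 463, 388]) cube([72, 1131, 15]);
translate([1284, 463, 388]) cube([72, 1131, 15]);
translate([1414, 463, 388]) cube([72, 1131, 15]);
translate([1544, 463, 388]) cube([72, 1131, 15]);
translate([1674, 463, 388]) cube([72, 1131, 15]);
translate([1804, 463, 388]) cube([72, 1131, 15]);
translate([1934, 463, 388]) cube([72, 1131, 15]);


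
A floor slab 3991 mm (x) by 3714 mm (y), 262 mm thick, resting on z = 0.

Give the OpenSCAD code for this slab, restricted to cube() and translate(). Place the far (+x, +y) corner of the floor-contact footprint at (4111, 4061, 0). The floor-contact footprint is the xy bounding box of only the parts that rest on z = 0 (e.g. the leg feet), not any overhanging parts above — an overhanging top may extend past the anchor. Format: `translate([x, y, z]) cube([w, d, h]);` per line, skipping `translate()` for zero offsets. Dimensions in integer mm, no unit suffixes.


translate([120, 347, 0]) cube([3991, 3714, 262]);


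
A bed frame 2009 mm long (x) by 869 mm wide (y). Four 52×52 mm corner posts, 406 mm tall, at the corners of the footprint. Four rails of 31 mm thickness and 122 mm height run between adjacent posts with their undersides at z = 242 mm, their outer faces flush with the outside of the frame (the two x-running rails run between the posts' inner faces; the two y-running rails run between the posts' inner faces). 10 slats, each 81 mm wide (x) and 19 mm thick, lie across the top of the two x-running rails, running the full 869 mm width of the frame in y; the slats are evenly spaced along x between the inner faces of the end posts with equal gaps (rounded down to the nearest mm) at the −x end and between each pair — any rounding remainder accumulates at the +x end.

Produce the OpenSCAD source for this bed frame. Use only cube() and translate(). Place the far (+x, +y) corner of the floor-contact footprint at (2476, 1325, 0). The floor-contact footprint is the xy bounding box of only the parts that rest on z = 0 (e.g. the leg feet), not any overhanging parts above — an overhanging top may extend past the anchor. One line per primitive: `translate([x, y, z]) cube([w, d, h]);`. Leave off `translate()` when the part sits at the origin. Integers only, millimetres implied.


translate([467, 456, 0]) cube([52, 52, 406]);
translate([467, 1273, 0]) cube([52, 52, 406]);
translate([2424, 456, 0]) cube([52, 52, 406]);
translate([2424, 1273, 0]) cube([52, 52, 406]);
translate([519, 456, 242]) cube([1905, 31, 122]);
translate([519, 1294, 242]) cube([1905, 31, 122]);
translate([467, 508, 242]) cube([31, 765, 122]);
translate([2445, 508, 242]) cube([31, 765, 122]);
translate([618, 456, 364]) cube([81, 869, 19]);
translate([798, 456, 364]) cube([81, 869, 19]);
translate([978, 456, 364]) cube([81, 869, 19]);
translate([1158, 456, 364]) cube([81, 869, 19]);
translate([1338, 456, 364]) cube([81, 869, 19]);
translate([1518, 456, 364]) cube([81, 869, 19]);
translate([1698, 456, 364]) cube([81, 869, 19]);
translate([1878, 456, 364]) cube([81, 869, 19]);
translate([2058, 456, 364]) cube([81, 869, 19]);
translate([2238, 456, 364]) cube([81, 869, 19]);


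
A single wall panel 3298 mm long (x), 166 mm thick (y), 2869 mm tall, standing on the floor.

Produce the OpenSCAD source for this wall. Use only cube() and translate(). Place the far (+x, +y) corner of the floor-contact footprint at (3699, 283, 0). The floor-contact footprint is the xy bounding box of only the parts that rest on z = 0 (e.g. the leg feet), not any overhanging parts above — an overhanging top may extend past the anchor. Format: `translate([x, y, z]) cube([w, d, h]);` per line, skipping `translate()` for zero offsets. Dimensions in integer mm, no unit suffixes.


translate([401, 117, 0]) cube([3298, 166, 2869]);


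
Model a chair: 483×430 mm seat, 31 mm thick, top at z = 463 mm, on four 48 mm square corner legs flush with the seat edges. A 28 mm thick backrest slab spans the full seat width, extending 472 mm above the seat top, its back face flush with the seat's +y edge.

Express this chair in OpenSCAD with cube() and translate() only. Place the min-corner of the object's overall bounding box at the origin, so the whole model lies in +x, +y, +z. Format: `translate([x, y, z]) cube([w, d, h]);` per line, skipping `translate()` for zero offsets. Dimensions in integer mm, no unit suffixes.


translate([0, 0, 432]) cube([483, 430, 31]);
cube([48, 48, 432]);
translate([435, 0, 0]) cube([48, 48, 432]);
translate([0, 382, 0]) cube([48, 48, 432]);
translate([435, 382, 0]) cube([48, 48, 432]);
translate([0, 402, 463]) cube([483, 28, 472]);


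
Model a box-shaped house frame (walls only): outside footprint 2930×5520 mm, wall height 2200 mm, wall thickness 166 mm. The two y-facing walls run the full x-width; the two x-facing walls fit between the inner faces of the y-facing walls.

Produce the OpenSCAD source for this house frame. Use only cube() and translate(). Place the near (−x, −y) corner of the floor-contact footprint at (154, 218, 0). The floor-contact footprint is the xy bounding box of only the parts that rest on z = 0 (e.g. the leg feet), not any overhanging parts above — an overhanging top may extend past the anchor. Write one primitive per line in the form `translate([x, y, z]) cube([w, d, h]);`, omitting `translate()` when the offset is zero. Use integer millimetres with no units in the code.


translate([154, 218, 0]) cube([2930, 166, 2200]);
translate([154, 5572, 0]) cube([2930, 166, 2200]);
translate([154, 384, 0]) cube([166, 5188, 2200]);
translate([2918, 384, 0]) cube([166, 5188, 2200]);


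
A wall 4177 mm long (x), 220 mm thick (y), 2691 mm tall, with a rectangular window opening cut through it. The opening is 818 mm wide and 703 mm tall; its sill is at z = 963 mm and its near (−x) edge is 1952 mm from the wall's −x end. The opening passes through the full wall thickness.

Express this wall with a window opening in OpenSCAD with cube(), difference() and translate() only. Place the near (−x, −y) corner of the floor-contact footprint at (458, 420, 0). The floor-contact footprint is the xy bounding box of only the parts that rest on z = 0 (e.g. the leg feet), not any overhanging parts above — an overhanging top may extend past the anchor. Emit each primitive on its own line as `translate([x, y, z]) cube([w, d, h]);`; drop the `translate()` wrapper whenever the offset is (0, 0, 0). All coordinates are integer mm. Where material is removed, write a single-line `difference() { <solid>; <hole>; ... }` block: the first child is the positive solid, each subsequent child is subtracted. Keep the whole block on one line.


difference() { translate([458, 420, 0]) cube([4177, 220, 2691]); translate([2410, 420, 963]) cube([818, 220, 703]); }


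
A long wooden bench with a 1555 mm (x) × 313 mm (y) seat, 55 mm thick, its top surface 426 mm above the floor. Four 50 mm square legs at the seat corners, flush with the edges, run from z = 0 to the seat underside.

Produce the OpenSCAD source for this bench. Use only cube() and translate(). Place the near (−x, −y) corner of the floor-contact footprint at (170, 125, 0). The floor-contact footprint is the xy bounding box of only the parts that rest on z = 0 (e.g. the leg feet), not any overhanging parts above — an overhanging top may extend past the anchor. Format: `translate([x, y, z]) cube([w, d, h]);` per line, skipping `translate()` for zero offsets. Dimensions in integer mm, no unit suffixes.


translate([170, 125, 371]) cube([1555, 313, 55]);
translate([170, 125, 0]) cube([50, 50, 371]);
translate([170, 388, 0]) cube([50, 50, 371]);
translate([1675, 125, 0]) cube([50, 50, 371]);
translate([1675, 388, 0]) cube([50, 50, 371]);


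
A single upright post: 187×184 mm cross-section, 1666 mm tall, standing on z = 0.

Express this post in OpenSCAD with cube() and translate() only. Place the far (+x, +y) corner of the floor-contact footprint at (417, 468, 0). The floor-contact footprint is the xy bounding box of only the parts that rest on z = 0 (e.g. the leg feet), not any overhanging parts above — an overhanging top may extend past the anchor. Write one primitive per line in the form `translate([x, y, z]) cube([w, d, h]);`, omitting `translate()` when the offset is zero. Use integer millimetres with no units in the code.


translate([230, 284, 0]) cube([187, 184, 1666]);


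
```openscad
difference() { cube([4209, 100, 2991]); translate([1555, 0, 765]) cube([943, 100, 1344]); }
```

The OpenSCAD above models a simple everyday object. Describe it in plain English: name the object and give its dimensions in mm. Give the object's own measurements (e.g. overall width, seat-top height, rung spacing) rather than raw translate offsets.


A wall 4209 mm long (x), 100 mm thick (y), 2991 mm tall, with a rectangular window opening cut through it. The opening is 943 mm wide and 1344 mm tall; its sill is at z = 765 mm and its near (−x) edge is 1555 mm from the wall's −x end. The opening passes through the full wall thickness.


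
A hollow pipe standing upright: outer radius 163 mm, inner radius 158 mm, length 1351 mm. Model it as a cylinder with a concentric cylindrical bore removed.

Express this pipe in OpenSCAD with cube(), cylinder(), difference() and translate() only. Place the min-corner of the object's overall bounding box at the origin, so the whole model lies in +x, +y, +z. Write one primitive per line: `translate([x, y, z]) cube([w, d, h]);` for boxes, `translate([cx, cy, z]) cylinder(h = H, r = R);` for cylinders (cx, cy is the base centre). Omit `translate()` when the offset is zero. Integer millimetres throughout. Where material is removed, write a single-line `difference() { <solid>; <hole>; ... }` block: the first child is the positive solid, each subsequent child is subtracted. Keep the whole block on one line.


difference() { translate([163, 163, 0]) cylinder(h = 1351, r = 163); translate([163, 163, 0]) cylinder(h = 1351, r = 158); }


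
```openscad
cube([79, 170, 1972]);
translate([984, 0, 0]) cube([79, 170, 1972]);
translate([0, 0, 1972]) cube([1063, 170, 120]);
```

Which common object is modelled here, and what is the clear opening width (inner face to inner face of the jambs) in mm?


A door frame. The clear opening width is 905 mm.

Two 1972 mm tall posts with a header on top — a door frame. The left jamb is 79 mm wide at x = 0; the right jamb starts at x = 984. The clear opening is 984 − 79 = 905 mm.
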